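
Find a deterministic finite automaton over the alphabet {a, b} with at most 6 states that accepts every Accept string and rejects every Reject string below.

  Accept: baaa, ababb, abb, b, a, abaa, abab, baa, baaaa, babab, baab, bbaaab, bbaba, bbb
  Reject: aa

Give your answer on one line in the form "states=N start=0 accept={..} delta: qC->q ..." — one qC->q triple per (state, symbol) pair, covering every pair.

states=4 start=0 accept={0,1,3} delta: 0a->1 0b->1 1a->2 1b->1 2a->3 2b->0 3a->0 3b->0

Grow the machine one transition at a time. Run the examples from 0; the earliest place one falls off (shortest prefix, ties alphabetical) gets sent to the lowest-numbered state that keeps every Accept/Reject pair distinguishable — a pair clashes when both reach the same state with identical unread suffix — and to a fresh state only if none does.
a: 0a undefined. 0a->0: no, a/aa meet in 0. Open state 1: 0a->1.
b: 0b undefined. 0b->0: no, baa/aa meet in 1 with "a" left. 0b->1: ok.
aa: 1a undefined. 1a->0: no, baaa/aa meet in 0. 1a->1: no, baaa/aa meet in 1. Open state 2: 1a->2.
ab: 1b undefined. 1b->0: no, abaa/aa meet in 2. 1b->1: ok.
baa: 2a undefined. 2a->0: no, baaaa/aa meet in 2. 2a->1: no, baaa/aa meet in 2. 2a->2: no, baaa/aa meet in 2. Open state 3: 2a->3.
bab: 2b undefined. 2b->0: ok.
baaa: 3a undefined. 3a->0: ok.
baab: 3b undefined. 3b->0: ok.
All examples now run through 4 states with every (state, symbol) defined. Accept strings end in {0,1,3}, Reject strings end in {2}; accept={0,1,3}.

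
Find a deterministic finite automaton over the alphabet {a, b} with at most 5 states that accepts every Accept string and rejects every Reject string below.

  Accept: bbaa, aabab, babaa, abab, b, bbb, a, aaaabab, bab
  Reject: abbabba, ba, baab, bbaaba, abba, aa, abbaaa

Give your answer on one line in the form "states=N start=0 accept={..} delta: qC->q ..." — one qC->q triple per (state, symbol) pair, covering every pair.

State merging on the prefix tree: take the shortest (then alphabetical) example prefix whose next move is undefined and point that move at state 0, else 1, else 2, ...; a target is out if some Accept/Reject pair would then sit in one state with the same input left (inseparable). If every existing state is out, open a new one.
a: 0a undefined. 0a->0: no, a/aa meet in 0. Open state 1: 0a->1.
b: 0b undefined. 0b->0: no, bbaa/aa meet in 1 with "a" left. 0b->1: ok.
aa: 1a undefined. 1a->0: ok.
ab: 1b undefined. 1b->0: no, bbaa/ba meet in 0. 1b->1: no, bbaa/baab meet in 1. Open state 2: 1b->2.
aba: 2a undefined. 2a->0: ok.
abb: 2b undefined. 2b->0: no, bbaa/abbabba meet in 1. 2b->1: ok.
All examples now run through 3 states with every (state, symbol) defined. Accept strings end in {1}, Reject strings end in {0,2}; accept={1}.

states=3 start=0 accept={1} delta: 0a->1 0b->1 1a->0 1b->2 2a->0 2b->1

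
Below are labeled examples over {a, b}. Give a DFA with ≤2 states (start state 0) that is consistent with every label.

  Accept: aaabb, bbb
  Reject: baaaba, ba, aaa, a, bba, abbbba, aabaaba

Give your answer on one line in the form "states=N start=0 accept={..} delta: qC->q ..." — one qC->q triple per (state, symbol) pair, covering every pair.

states=2 start=0 accept={1} delta: 0a->0 0b->1 1a->0 1b->1

State merging on the prefix tree: take the shortest (then alphabetical) example prefix whose next move is undefined and point that move at state 0, else 1, else 2, ...; a target is out if some Accept/Reject pair would then sit in one state with the same input left (inseparable). If every existing state is out, open a new one.
a: 0a undefined. 0a->0: ok.
b: 0b undefined. 0b->0: no, aaabb/baaaba meet in 0. Open state 1: 0b->1.
ba: 1a undefined. 1a->0: ok.
bb: 1b undefined. 1b->0: no, aaabb/baaaba meet in 0. 1b->1: ok.
All examples now run through 2 states with every (state, symbol) defined. Accept strings end in {1}, Reject strings end in {0}; accept={1}.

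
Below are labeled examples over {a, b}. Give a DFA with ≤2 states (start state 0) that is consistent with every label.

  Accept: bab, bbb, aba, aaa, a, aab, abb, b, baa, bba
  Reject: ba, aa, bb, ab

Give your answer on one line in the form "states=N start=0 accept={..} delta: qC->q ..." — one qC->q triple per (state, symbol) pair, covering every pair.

State merging on the prefix tree: take the shortest (then alphabetical) example prefix whose next move is undefined and point that move at state 0, else 1, else 2, ...; a target is out if some Accept/Reject pair would then sit in one state with the same input left (inseparable). If every existing state is out, open a new one.
a: 0a undefined. 0a->0: no, aba/ba meet in 0 with "ba" left. Open state 1: 0a->1.
b: 0b undefined. 0b->0: no, bab/ab meet in 1 with "b" left. 0b->1: ok.
aa: 1a undefined. 1a->0: ok.
ab: 1b undefined. 1b->0: ok.
All examples now run through 2 states with every (state, symbol) defined. Accept strings end in {1}, Reject strings end in {0}; accept={1}.

states=2 start=0 accept={1} delta: 0a->1 0b->1 1a->0 1b->0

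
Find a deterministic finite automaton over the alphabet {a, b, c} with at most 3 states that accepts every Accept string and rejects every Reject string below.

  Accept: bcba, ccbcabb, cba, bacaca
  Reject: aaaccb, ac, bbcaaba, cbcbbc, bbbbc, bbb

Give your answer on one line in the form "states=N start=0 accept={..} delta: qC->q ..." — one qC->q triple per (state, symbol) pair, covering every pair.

Fold the examples into a partial DFA from state 0: repeatedly fix the first undefined (state, symbol) met by the shortest-then-alphabetical prefix, trying targets in increasing order and rejecting any under which an Accept and a Reject string meet in one state with the same remainder; add a state when all current targets are rejected. Accepting states are where Accept strings end.
a: 0a undefined. 0a->0: ok.
b: 0b undefined. 0b->0: ok.
c: 0c undefined. 0c->0: no, bcba/aaaccb meet in 0. Open state 1: 0c->1.
cb: 1b undefined. 1b->0: no, bcba/bbb meet in 0. 1b->1: ok.
cc: 1c undefined. 1c->0: ok.
cba: 1a undefined. 1a->0: no, bcba/aaaccb meet in 0. 1a->1: no, bcba/ac meet in 1. Open state 2: 1a->2.
bacac: 2c undefined. 2c->0: no, bacaca/aaaccb meet in 0. 2c->1: ok.
bbcaa: 2a undefined. 2a->0: ok.
ccbcab: 2b undefined. 2b->0: no, ccbcabb/aaaccb meet in 0. 2b->1: no, ccbcabb/ac meet in 1. 2b->2: ok.
All examples now run through 3 states with every (state, symbol) defined. Accept strings end in {2}, Reject strings end in {0,1}; accept={2}.

states=3 start=0 accept={2} delta: 0a->0 0b->0 0c->1 1a->2 1b->1 1c->0 2a->0 2b->2 2c->1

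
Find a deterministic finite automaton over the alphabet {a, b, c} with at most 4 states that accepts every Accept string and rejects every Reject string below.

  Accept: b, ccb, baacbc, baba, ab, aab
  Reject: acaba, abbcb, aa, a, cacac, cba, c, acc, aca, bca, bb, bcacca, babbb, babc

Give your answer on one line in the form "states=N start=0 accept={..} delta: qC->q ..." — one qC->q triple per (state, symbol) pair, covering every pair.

State merging on the prefix tree: take the shortest (then alphabetical) example prefix whose next move is undefined and point that move at state 0, else 1, else 2, ...; a target is out if some Accept/Reject pair would then sit in one state with the same input left (inseparable). If every existing state is out, open a new one.
a: 0a undefined. 0a->0: ok.
b: 0b undefined. 0b->0: no, b/aa meet in 0. Open state 1: 0b->1.
c: 0c undefined. 0c->0: ok.
ba: 1a undefined. 1a->0: no, baacbc/babc meet in 1 with "c" left. 1a->1: no, b/acaba meet in 1. Open state 2: 1a->2.
bb: 1b undefined. 1b->0: no, b/abbcb meet in 1. 1b->1: no, b/bb meet in 1. 1b->2: ok.
bc: 1c undefined. 1c->0: ok.
baa: 2a undefined. 2a->0: no, baacbc/aa meet in 0. 2a->1: no, baacbc/aa meet in 0. 2a->2: ok.
bab: 2b undefined. 2b->0: no, baba/aa meet in 0. 2b->1: no, b/babbb meet in 1. 2b->2: no, baba/acaba meet in 2. Open state 3: 2b->3.
abbc: 2c undefined. 2c->0: no, b/abbcb meet in 1. 2c->1: ok.
baba: 3a undefined. 3a->0: no, baba/aa meet in 0. 3a->1: ok.
babb: 3b undefined. 3b->0: no, b/babbb meet in 1. 3b->1: ok.
babc: 3c undefined. 3c->0: ok.
All examples now run through 4 states with every (state, symbol) defined. Accept strings end in {1}, Reject strings end in {0,2}; accept={1}.

states=4 start=0 accept={1} delta: 0a->0 0b->1 0c->0 1a->2 1b->2 1c->0 2a->2 2b->3 2c->1 3a->1 3b->1 3c->0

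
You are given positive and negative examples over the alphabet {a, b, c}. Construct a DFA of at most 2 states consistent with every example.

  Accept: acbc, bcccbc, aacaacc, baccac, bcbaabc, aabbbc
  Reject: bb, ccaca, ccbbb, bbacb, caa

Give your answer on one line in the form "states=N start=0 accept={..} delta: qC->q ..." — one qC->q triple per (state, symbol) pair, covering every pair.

states=2 start=0 accept={1} delta: 0a->0 0b->0 0c->1 1a->0 1b->0 1c->1

Grow the machine one transition at a time. Run the examples from 0; the earliest place one falls off (shortest prefix, ties alphabetical) gets sent to the lowest-numbered state that keeps every Accept/Reject pair distinguishable — a pair clashes when both reach the same state with identical unread suffix — and to a fresh state only if none does.
a: 0a undefined. 0a->0: ok.
b: 0b undefined. 0b->0: ok.
c: 0c undefined. 0c->0: no, acbc/bb meet in 0. Open state 1: 0c->1.
ca: 1a undefined. 1a->0: ok.
cc: 1c undefined. 1c->0: no, aacaacc/bb meet in 0. 1c->1: ok.
acb: 1b undefined. 1b->0: ok.
All examples now run through 2 states with every (state, symbol) defined. Accept strings end in {1}, Reject strings end in {0}; accept={1}.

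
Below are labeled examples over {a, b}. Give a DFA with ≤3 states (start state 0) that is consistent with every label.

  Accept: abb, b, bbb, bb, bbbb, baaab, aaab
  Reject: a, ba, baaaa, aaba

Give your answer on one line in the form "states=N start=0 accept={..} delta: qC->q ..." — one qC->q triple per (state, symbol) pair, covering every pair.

State merging on the prefix tree: take the shortest (then alphabetical) example prefix whose next move is undefined and point that move at state 0, else 1, else 2, ...; a target is out if some Accept/Reject pair would then sit in one state with the same input left (inseparable). If every existing state is out, open a new one.
a: 0a undefined. 0a->0: ok.
b: 0b undefined. 0b->0: no, abb/a meet in 0. Open state 1: 0b->1.
ba: 1a undefined. 1a->0: ok.
bb: 1b undefined. 1b->0: no, abb/a meet in 0. 1b->1: ok.
All examples now run through 2 states with every (state, symbol) defined. Accept strings end in {1}, Reject strings end in {0}; accept={1}.

states=2 start=0 accept={1} delta: 0a->0 0b->1 1a->0 1b->1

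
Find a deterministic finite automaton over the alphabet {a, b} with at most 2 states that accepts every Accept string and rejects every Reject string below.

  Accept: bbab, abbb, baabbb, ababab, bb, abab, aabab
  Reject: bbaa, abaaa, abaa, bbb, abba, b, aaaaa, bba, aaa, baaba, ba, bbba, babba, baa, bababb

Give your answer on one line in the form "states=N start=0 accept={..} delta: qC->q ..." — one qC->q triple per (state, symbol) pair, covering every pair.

states=2 start=0 accept={0} delta: 0a->1 0b->1 1a->1 1b->0

State merging on the prefix tree: take the shortest (then alphabetical) example prefix whose next move is undefined and point that move at state 0, else 1, else 2, ...; a target is out if some Accept/Reject pair would then sit in one state with the same input left (inseparable). If every existing state is out, open a new one.
a: 0a undefined. 0a->0: no, abbb/bbb meet in 0 with "bbb" left. Open state 1: 0a->1.
b: 0b undefined. 0b->0: no, bb/bbb meet in 0. 0b->1: ok.
aa: 1a undefined. 1a->0: no, bb/bababb meet in 1 with "b" left. 1a->1: ok.
ab: 1b undefined. 1b->0: ok.
All examples now run through 2 states with every (state, symbol) defined. Accept strings end in {0}, Reject strings end in {1}; accept={0}.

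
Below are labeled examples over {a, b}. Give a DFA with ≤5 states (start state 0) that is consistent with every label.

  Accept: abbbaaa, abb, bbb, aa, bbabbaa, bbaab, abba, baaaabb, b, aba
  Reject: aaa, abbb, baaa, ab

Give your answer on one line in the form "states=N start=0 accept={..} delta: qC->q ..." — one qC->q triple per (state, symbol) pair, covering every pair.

states=4 start=0 accept={0,3} delta: 0a->1 0b->0 1a->0 1b->2 2a->0 2b->3 3a->3 3b->1

State merging on the prefix tree: take the shortest (then alphabetical) example prefix whose next move is undefined and point that move at state 0, else 1, else 2, ...; a target is out if some Accept/Reject pair would then sit in one state with the same input left (inseparable). If every existing state is out, open a new one.
a: 0a undefined. 0a->0: no, bbb/abbb meet in 0 with "bbb" left. Open state 1: 0a->1.
b: 0b undefined. 0b->0: ok.
aa: 1a undefined. 1a->0: ok.
ab: 1b undefined. 1b->0: no, abbbaaa/aaa meet in 1. 1b->1: no, abb/aaa meet in 1. Open state 2: 1b->2.
aba: 2a undefined. 2a->0: ok.
abb: 2b undefined. 2b->0: no, abbbaaa/aaa meet in 1. 2b->1: no, abb/aaa meet in 1. 2b->2: no, abb/abbb meet in 2. Open state 3: 2b->3.
abba: 3a undefined. 3a->0: no, bbabbaa/aaa meet in 1. 3a->1: no, abba/aaa meet in 1. 3a->2: no, abba/ab meet in 2. 3a->3: ok.
abbb: 3b undefined. 3b->0: no, abbbaaa/aaa meet in 1. 3b->1: ok.
All examples now run through 4 states with every (state, symbol) defined. Accept strings end in {0,3}, Reject strings end in {1,2}; accept={0,3}.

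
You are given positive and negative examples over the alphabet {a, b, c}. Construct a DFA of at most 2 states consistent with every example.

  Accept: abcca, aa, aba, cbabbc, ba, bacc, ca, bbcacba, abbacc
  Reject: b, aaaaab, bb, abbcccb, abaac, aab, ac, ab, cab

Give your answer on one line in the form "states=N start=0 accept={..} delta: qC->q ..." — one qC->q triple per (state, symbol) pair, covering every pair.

Fold the examples into a partial DFA from state 0: repeatedly fix the first undefined (state, symbol) met by the shortest-then-alphabetical prefix, trying targets in increasing order and rejecting any under which an Accept and a Reject string meet in one state with the same remainder; add a state when all current targets are rejected. Accepting states are where Accept strings end.
a: 0a undefined. 0a->0: ok.
b: 0b undefined. 0b->0: no, aa/b meet in 0. Open state 1: 0b->1.
c: 0c undefined. 0c->0: no, aa/ac meet in 0. 0c->1: ok.
ba: 1a undefined. 1a->0: ok.
bb: 1b undefined. 1b->0: no, aa/bb meet in 0. 1b->1: ok.
abc: 1c undefined. 1c->0: ok.
All examples now run through 2 states with every (state, symbol) defined. Accept strings end in {0}, Reject strings end in {1}; accept={0}.

states=2 start=0 accept={0} delta: 0a->0 0b->1 0c->1 1a->0 1b->1 1c->0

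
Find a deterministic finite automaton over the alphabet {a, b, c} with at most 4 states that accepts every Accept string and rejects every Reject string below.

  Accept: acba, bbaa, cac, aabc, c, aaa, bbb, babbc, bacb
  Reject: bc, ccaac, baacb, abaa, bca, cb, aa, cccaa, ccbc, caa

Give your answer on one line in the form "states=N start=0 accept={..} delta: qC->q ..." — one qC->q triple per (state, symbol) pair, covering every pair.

states=4 start=0 accept={0,3} delta: 0a->1 0b->2 0c->0 1a->2 1b->0 1c->0 2a->3 2b->1 2c->1 3a->0 3b->1 3c->1

Grow the machine one transition at a time. Run the examples from 0; the earliest place one falls off (shortest prefix, ties alphabetical) gets sent to the lowest-numbered state that keeps every Accept/Reject pair distinguishable — a pair clashes when both reach the same state with identical unread suffix — and to a fresh state only if none does.
a: 0a undefined. 0a->0: no, aabc/bc meet in 0 with "bc" left. Open state 1: 0a->1.
b: 0b undefined. 0b->0: no, bbaa/aa meet in 1 with "a" left. 0b->1: no, bbaa/abaa meet in 1 with "baa" left. Open state 2: 0b->2.
c: 0c undefined. 0c->0: ok.
aa: 1a undefined. 1a->0: no, aabc/bc meet in 2 with "c" left. 1a->1: no, cac/ccaac meet in 1 with "c" left. 1a->2: ok.
ab: 1b undefined. 1b->0: ok.
ac: 1c undefined. 1c->0: ok.
ba: 2a undefined. 2a->0: no, bacb/baacb meet in 2. 2a->1: no, babbc/bc meet in 2 with "c" left. 2a->2: no, acba/abaa meet in 2. Open state 3: 2a->3.
bb: 2b undefined. 2b->0: no, bbaa/abaa meet in 2. 2b->1: ok.
bc: 2c undefined. 2c->0: no, cac/bc meet in 0. 2c->1: ok.
baa: 3a undefined. 3a->0: ok.
bab: 3b undefined. 3b->0: no, babbc/bc meet in 1. 3b->1: ok.
bac: 3c undefined. 3c->0: no, bacb/baacb meet in 2. 3c->1: ok.
All examples now run through 4 states with every (state, symbol) defined. Accept strings end in {0,3}, Reject strings end in {1,2}; accept={0,3}.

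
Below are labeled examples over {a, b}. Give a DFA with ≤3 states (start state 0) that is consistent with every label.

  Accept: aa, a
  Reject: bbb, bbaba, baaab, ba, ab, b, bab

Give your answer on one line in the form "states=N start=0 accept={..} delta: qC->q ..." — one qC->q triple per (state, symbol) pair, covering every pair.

Fold the examples into a partial DFA from state 0: repeatedly fix the first undefined (state, symbol) met by the shortest-then-alphabetical prefix, trying targets in increasing order and rejecting any under which an Accept and a Reject string meet in one state with the same remainder; add a state when all current targets are rejected. Accepting states are where Accept strings end.
a: 0a undefined. 0a->0: ok.
b: 0b undefined. 0b->0: no, aa/bbb meet in 0. Open state 1: 0b->1.
ba: 1a undefined. 1a->0: no, aa/ba meet in 0. 1a->1: ok.
bb: 1b undefined. 1b->0: no, aa/baaab meet in 0. 1b->1: ok.
All examples now run through 2 states with every (state, symbol) defined. Accept strings end in {0}, Reject strings end in {1}; accept={0}.

states=2 start=0 accept={0} delta: 0a->0 0b->1 1a->1 1b->1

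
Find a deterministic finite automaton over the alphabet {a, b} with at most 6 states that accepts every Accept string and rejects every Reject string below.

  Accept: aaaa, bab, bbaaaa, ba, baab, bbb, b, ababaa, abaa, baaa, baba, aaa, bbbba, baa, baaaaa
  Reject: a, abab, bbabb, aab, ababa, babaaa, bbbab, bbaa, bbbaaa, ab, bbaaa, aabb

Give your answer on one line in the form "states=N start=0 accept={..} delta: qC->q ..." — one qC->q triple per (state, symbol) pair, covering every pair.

states=6 start=0 accept={2,3,4,5} delta: 0a->1 0b->2 1a->3 1b->0 2a->2 2b->4 3a->2 3b->1 4a->5 4b->4 5a->0 5b->1

Fold the examples into a partial DFA from state 0: repeatedly fix the first undefined (state, symbol) met by the shortest-then-alphabetical prefix, trying targets in increasing order and rejecting any under which an Accept and a Reject string meet in one state with the same remainder; add a state when all current targets are rejected. Accepting states are where Accept strings end.
a: 0a undefined. 0a->0: no, aaaa/a meet in 0. Open state 1: 0a->1.
b: 0b undefined. 0b->0: no, bab/bbbab meet in 1 with "b" left. 0b->1: no, bab/aab meet in 1 with "ab" left. Open state 2: 0b->2.
aa: 1a undefined. 1a->0: no, b/aab meet in 2. 1a->1: no, aaaa/a meet in 1. 1a->2: no, bbb/aabb meet in 2 with "bb" left. Open state 3: 1a->3.
ab: 1b undefined. 1b->0: ok.
ba: 2a undefined. 2a->0: no, ba/abab meet in 0. 2a->1: no, bab/abab meet in 0. 2a->2: ok.
bb: 2b undefined. 2b->0: no, bab/abab meet in 0. 2b->1: no, aaaa/babaaa meet in 3 with "aa" left. 2b->2: no, bab/bbabb meet in 2. 2b->3: no, aaaa/bbaa meet in 3 with "aa" left. Open state 4: 2b->4.
aaa: 3a undefined. 3a->0: no, aaaa/a meet in 1. 3a->1: no, aaa/a meet in 1. 3a->2: ok.
aab: 3b undefined. 3b->0: no, aaaa/aabb meet in 2. 3b->1: ok.
bba: 4a undefined. 4a->0: no, bab/bbabb meet in 4. 4a->1: no, aaaa/bbabb meet in 2. 4a->2: no, aaaa/babaaa meet in 2. 4a->3: no, aaaa/babaaa meet in 2. 4a->4: no, bab/babaaa meet in 4. Open state 5: 4a->5.
bbb: 4b undefined. 4b->0: no, aaaa/bbbaaa meet in 2. 4b->1: no, aaaa/bbbaaa meet in 2. 4b->2: no, aaaa/bbbaaa meet in 2. 4b->3: no, aaaa/bbbaaa meet in 2. 4b->4: ok.
bbaa: 5a undefined. 5a->0: ok.
bbab: 5b undefined. 5b->0: no, aaaa/bbabb meet in 2. 5b->1: ok.
All examples now run through 6 states with every (state, symbol) defined. Accept strings end in {2,3,4,5}, Reject strings end in {0,1}; accept={2,3,4,5}.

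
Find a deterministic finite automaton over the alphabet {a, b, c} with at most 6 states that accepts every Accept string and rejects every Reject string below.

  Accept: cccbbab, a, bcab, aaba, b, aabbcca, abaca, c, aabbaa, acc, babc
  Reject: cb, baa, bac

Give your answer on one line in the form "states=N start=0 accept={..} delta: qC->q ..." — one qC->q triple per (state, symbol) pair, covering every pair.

Grow the machine one transition at a time. Run the examples from 0; the earliest place one falls off (shortest prefix, ties alphabetical) gets sent to the lowest-numbered state that keeps every Accept/Reject pair distinguishable — a pair clashes when both reach the same state with identical unread suffix — and to a fresh state only if none does.
a: 0a undefined. 0a->0: ok.
b: 0b undefined. 0b->0: no, a/baa meet in 0. Open state 1: 0b->1.
c: 0c undefined. 0c->0: no, b/cb meet in 1. 0c->1: ok.
ba: 1a undefined. 1a->0: no, a/baa meet in 0. 1a->1: no, aaba/baa meet in 1. Open state 2: 1a->2.
bc: 1c undefined. 1c->0: ok.
cb: 1b undefined. 1b->0: no, a/cb meet in 0. 1b->1: no, bcab/cb meet in 1. 1b->2: no, aaba/cb meet in 2. Open state 3: 1b->3.
baa: 2a undefined. 2a->0: no, a/baa meet in 0. 2a->1: no, bcab/baa meet in 1. 2a->2: no, aaba/baa meet in 2. 2a->3: ok.
bab: 2b undefined. 2b->0: ok.
bac: 2c undefined. 2c->0: no, a/bac meet in 0. 2c->1: no, bcab/bac meet in 1. 2c->2: no, aaba/bac meet in 2. 2c->3: ok.
aabba: 3a undefined. 3a->0: ok.
aabbc: 3c undefined. 3c->0: ok.
cccbb: 3b undefined. 3b->0: ok.
All examples now run through 4 states with every (state, symbol) defined. Accept strings end in {0,1,2}, Reject strings end in {3}; accept={0,1,2}.

states=4 start=0 accept={0,1,2} delta: 0a->0 0b->1 0c->1 1a->2 1b->3 1c->0 2a->3 2b->0 2c->3 3a->0 3b->0 3c->0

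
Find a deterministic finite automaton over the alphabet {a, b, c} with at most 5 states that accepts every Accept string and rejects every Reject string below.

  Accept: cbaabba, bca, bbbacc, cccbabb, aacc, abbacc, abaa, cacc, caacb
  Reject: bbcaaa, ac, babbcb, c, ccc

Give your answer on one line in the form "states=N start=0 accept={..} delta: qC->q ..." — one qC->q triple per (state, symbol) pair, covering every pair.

Fold the examples into a partial DFA from state 0: repeatedly fix the first undefined (state, symbol) met by the shortest-then-alphabetical prefix, trying targets in increasing order and rejecting any under which an Accept and a Reject string meet in one state with the same remainder; add a state when all current targets are rejected. Accepting states are where Accept strings end.
a: 0a undefined. 0a->0: ok.
b: 0b undefined. 0b->0: ok.
c: 0c undefined. 0c->0: no, cbaabba/bbcaaa meet in 0. Open state 1: 0c->1.
ca: 1a undefined. 1a->0: no, bca/bbcaaa meet in 0. 1a->1: no, bca/bbcaaa meet in 1. Open state 2: 1a->2.
cb: 1b undefined. 1b->0: no, cbaabba/babbcb meet in 0. 1b->1: ok.
cc: 1c undefined. 1c->0: ok.
caa: 2a undefined. 2a->0: no, cbaabba/bbcaaa meet in 0. 2a->1: no, cbaabba/bbcaaa meet in 2. 2a->2: no, bca/bbcaaa meet in 2. Open state 3: 2a->3.
cac: 2c undefined. 2c->0: no, cacc/ac meet in 1. 2c->1: ok.
caac: 3c undefined. 3c->0: ok.
cbaab: 3b undefined. 3b->0: ok.
bbcaaa: 3a undefined. 3a->0: no, cbaabba/bbcaaa meet in 0. 3a->1: ok.
cccbab: 2b undefined. 2b->0: ok.
All examples now run through 4 states with every (state, symbol) defined. Accept strings end in {0,2}, Reject strings end in {1}; accept={0,2}.

states=4 start=0 accept={0,2} delta: 0a->0 0b->0 0c->1 1a->2 1b->1 1c->0 2a->3 2b->0 2c->1 3a->1 3b->0 3c->0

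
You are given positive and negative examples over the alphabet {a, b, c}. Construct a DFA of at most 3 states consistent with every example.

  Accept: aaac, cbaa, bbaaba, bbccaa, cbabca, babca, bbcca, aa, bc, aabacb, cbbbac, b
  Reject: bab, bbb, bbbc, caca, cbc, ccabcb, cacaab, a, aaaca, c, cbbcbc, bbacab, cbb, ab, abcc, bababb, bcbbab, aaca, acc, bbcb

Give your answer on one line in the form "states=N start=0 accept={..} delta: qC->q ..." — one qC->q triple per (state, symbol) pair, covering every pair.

State merging on the prefix tree: take the shortest (then alphabetical) example prefix whose next move is undefined and point that move at state 0, else 1, else 2, ...; a target is out if some Accept/Reject pair would then sit in one state with the same input left (inseparable). If every existing state is out, open a new one.
a: 0a undefined. 0a->0: no, aaac/c meet in 0 with "c" left. Open state 1: 0a->1.
b: 0b undefined. 0b->0: no, bc/bbbc meet in 0 with "c" left. 0b->1: no, b/a meet in 1. Open state 2: 0b->2.
c: 0c undefined. 0c->0: no, bc/cbc meet in 2 with "c" left. 0c->1: ok.
aa: 1a undefined. 1a->0: no, aa/caca meet in 0. 1a->1: no, aa/a meet in 1. 1a->2: ok.
ab: 1b undefined. 1b->0: no, cbaa/cbb meet in 2. 1b->1: ok.
ac: 1c undefined. 1c->0: no, aa/ccabcb meet in 2. 1c->1: ok.
ba: 2a undefined. 2a->0: no, aaac/cbc meet in 1. 2a->1: no, aaac/bab meet in 1. 2a->2: ok.
bb: 2b undefined. 2b->0: no, aaac/bbbc meet in 2 with "c" left. 2b->1: ok.
bc: 2c undefined. 2c->0: ok.
All examples now run through 3 states with every (state, symbol) defined. Accept strings end in {0,2}, Reject strings end in {1}; accept={0,2}.

states=3 start=0 accept={0,2} delta: 0a->1 0b->2 0c->1 1a->2 1b->1 1c->1 2a->2 2b->1 2c->0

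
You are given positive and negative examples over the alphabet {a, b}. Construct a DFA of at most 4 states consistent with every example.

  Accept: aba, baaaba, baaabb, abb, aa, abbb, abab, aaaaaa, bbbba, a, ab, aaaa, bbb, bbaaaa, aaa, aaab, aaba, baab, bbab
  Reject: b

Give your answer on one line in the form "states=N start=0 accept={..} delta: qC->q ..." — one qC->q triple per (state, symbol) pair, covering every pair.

states=4 start=0 accept={0,1,3} delta: 0a->1 0b->2 1a->0 1b->3 2a->0 2b->3 3a->1 3b->1

Fold the examples into a partial DFA from state 0: repeatedly fix the first undefined (state, symbol) met by the shortest-then-alphabetical prefix, trying targets in increasing order and rejecting any under which an Accept and a Reject string meet in one state with the same remainder; add a state when all current targets are rejected. Accepting states are where Accept strings end.
a: 0a undefined. 0a->0: no, ab/b meet in 0 with "b" left. Open state 1: 0a->1.
b: 0b undefined. 0b->0: no, bbb/b meet in 0. 0b->1: no, a/b meet in 1. Open state 2: 0b->2.
aa: 1a undefined. 1a->0: ok.
ab: 1b undefined. 1b->0: no, abb/b meet in 2. 1b->1: no, abab/b meet in 2. 1b->2: no, ab/b meet in 2. Open state 3: 1b->3.
ba: 2a undefined. 2a->0: ok.
bb: 2b undefined. 2b->0: no, bbb/b meet in 2. 2b->1: no, bbab/b meet in 2. 2b->2: no, baaabb/b meet in 2. 2b->3: ok.
aba: 3a undefined. 3a->0: no, abab/b meet in 2. 3a->1: ok.
abb: 3b undefined. 3b->0: no, abbb/b meet in 2. 3b->1: ok.
All examples now run through 4 states with every (state, symbol) defined. Accept strings end in {0,1,3}, Reject strings end in {2}; accept={0,1,3}.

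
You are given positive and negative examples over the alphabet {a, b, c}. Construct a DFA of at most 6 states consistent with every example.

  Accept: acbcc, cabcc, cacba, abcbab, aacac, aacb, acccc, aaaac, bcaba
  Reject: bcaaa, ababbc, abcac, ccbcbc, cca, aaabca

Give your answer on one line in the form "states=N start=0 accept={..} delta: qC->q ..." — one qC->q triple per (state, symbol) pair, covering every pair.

states=4 start=0 accept={0,1} delta: 0a->0 0b->1 0c->1 1a->0 1b->1 1c->2 2a->3 2b->0 2c->0 3a->2 3b->0 3c->2

State merging on the prefix tree: take the shortest (then alphabetical) example prefix whose next move is undefined and point that move at state 0, else 1, else 2, ...; a target is out if some Accept/Reject pair would then sit in one state with the same input left (inseparable). If every existing state is out, open a new one.
a: 0a undefined. 0a->0: ok.
b: 0b undefined. 0b->0: no, aacac/abcac meet in 0 with "cac" left. Open state 1: 0b->1.
c: 0c undefined. 0c->0: no, aacac/cca meet in 0. 0c->1: ok.
bc: 1c undefined. 1c->0: no, acccc/bcaaa meet in 0. 1c->1: no, aacac/abcac meet in 1 with "ac" left. Open state 2: 1c->2.
ca: 1a undefined. 1a->0: ok.
acb: 1b undefined. 1b->0: no, aacac/ababbc meet in 1. 1b->1: ok.
bca: 2a undefined. 2a->0: no, cacba/bcaaa meet in 0. 2a->1: no, cacba/bcaaa meet in 0. 2a->2: no, acbcc/abcac meet in 2 with "c" left. Open state 3: 2a->3.
ccb: 2b undefined. 2b->0: ok.
accc: 2c undefined. 2c->0: ok.
bcaa: 3a undefined. 3a->0: no, acbcc/bcaaa meet in 0. 3a->1: no, acbcc/bcaaa meet in 0. 3a->2: ok.
bcab: 3b undefined. 3b->0: ok.
abcac: 3c undefined. 3c->0: no, acbcc/abcac meet in 0. 3c->1: no, abcbab/abcac meet in 1. 3c->2: ok.
All examples now run through 4 states with every (state, symbol) defined. Accept strings end in {0,1}, Reject strings end in {2,3}; accept={0,1}.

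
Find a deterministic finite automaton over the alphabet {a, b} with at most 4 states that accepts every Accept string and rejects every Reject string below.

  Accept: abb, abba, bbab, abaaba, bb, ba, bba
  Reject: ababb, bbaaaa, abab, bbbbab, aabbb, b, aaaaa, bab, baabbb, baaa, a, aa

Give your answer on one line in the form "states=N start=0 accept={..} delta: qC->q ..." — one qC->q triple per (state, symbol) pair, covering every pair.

Fold the examples into a partial DFA from state 0: repeatedly fix the first undefined (state, symbol) met by the shortest-then-alphabetical prefix, trying targets in increasing order and rejecting any under which an Accept and a Reject string meet in one state with the same remainder; add a state when all current targets are rejected. Accepting states are where Accept strings end.
a: 0a undefined. 0a->0: ok.
b: 0b undefined. 0b->0: no, abb/ababb meet in 0. Open state 1: 0b->1.
ba: 1a undefined. 1a->0: no, abb/ababb meet in 1 with "b" left. 1a->1: no, abb/abab meet in 1 with "b" left. Open state 2: 1a->2.
bb: 1b undefined. 1b->0: no, abb/bbaaaa meet in 0. 1b->1: no, abb/aabbb meet in 1. 1b->2: ok.
baa: 2a undefined. 2a->0: no, abba/bbaaaa meet in 0. 2a->1: no, abb/bbaaaa meet in 2. 2a->2: no, abb/bbaaaa meet in 2. Open state 3: 2a->3.
bab: 2b undefined. 2b->0: ok.
baaa: 3a undefined. 3a->0: ok.
baab: 3b undefined. 3b->0: no, abb/baabbb meet in 2. 3b->1: no, bbab/ababb meet in 1. 3b->2: ok.
All examples now run through 4 states with every (state, symbol) defined. Accept strings end in {2,3}, Reject strings end in {0,1}; accept={2,3}.

states=4 start=0 accept={2,3} delta: 0a->0 0b->1 1a->2 1b->2 2a->3 2b->0 3a->0 3b->2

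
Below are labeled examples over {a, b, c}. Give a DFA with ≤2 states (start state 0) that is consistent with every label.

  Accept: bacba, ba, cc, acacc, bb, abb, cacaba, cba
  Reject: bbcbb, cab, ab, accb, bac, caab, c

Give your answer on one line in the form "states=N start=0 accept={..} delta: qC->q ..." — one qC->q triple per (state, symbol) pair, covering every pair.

states=2 start=0 accept={0} delta: 0a->0 0b->1 0c->1 1a->0 1b->0 1c->0

State merging on the prefix tree: take the shortest (then alphabetical) example prefix whose next move is undefined and point that move at state 0, else 1, else 2, ...; a target is out if some Accept/Reject pair would then sit in one state with the same input left (inseparable). If every existing state is out, open a new one.
a: 0a undefined. 0a->0: ok.
b: 0b undefined. 0b->0: no, ba/ab meet in 0. Open state 1: 0b->1.
c: 0c undefined. 0c->0: no, cc/c meet in 0. 0c->1: ok.
ba: 1a undefined. 1a->0: ok.
bb: 1b undefined. 1b->0: ok.
cc: 1c undefined. 1c->0: ok.
All examples now run through 2 states with every (state, symbol) defined. Accept strings end in {0}, Reject strings end in {1}; accept={0}.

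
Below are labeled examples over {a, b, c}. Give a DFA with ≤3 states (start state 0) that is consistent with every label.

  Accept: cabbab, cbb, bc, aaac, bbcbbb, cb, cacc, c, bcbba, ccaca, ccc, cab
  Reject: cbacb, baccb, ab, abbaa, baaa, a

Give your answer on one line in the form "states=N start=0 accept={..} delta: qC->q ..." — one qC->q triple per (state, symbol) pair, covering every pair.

Fold the examples into a partial DFA from state 0: repeatedly fix the first undefined (state, symbol) met by the shortest-then-alphabetical prefix, trying targets in increasing order and rejecting any under which an Accept and a Reject string meet in one state with the same remainder; add a state when all current targets are rejected. Accepting states are where Accept strings end.
a: 0a undefined. 0a->0: ok.
b: 0b undefined. 0b->0: ok.
c: 0c undefined. 0c->0: no, cabbab/cbacb meet in 0. Open state 1: 0c->1.
ca: 1a undefined. 1a->0: no, cabbab/ab meet in 0. 1a->1: ok.
cb: 1b undefined. 1b->0: no, cabbab/cbacb meet in 0. 1b->1: ok.
cc: 1c undefined. 1c->0: ok.
All examples now run through 2 states with every (state, symbol) defined. Accept strings end in {1}, Reject strings end in {0}; accept={1}.

states=2 start=0 accept={1} delta: 0a->0 0b->0 0c->1 1a->1 1b->1 1c->0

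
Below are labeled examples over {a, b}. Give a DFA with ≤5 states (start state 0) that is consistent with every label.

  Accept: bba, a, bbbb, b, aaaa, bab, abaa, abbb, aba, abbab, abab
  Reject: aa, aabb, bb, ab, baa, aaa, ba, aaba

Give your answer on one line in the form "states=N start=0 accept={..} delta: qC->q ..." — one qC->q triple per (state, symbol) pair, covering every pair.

Fold the examples into a partial DFA from state 0: repeatedly fix the first undefined (state, symbol) met by the shortest-then-alphabetical prefix, trying targets in increasing order and rejecting any under which an Accept and a Reject string meet in one state with the same remainder; add a state when all current targets are rejected. Accepting states are where Accept strings end.
a: 0a undefined. 0a->0: no, a/aa meet in 0. Open state 1: 0a->1.
b: 0b undefined. 0b->0: no, bba/ba meet in 1. 0b->1: ok.
aa: 1a undefined. 1a->0: no, a/baa meet in 1. 1a->1: no, bba/aaba meet in 1 with "ba" left. Open state 2: 1a->2.
ab: 1b undefined. 1b->0: no, bbbb/bb meet in 0. 1b->1: no, bba/aa meet in 2. 1b->2: no, bba/baa meet in 2 with "a" left. Open state 3: 1b->3.
aaa: 2a undefined. 2a->0: ok.
aab: 2b undefined. 2b->0: no, a/aabb meet in 1. 2b->1: ok.
aba: 3a undefined. 3a->0: no, bba/baa meet in 0. 3a->1: no, abaa/aa meet in 2. 3a->2: no, bba/aa meet in 2. 3a->3: no, bba/aabb meet in 3. Open state 4: 3a->4.
abb: 3b undefined. 3b->0: no, abbab/aabb meet in 3. 3b->1: no, bbbb/aabb meet in 3. 3b->2: ok.
abaa: 4a undefined. 4a->0: no, abaa/baa meet in 0. 4a->1: ok.
abab: 4b undefined. 4b->0: no, abab/baa meet in 0. 4b->1: ok.
All examples now run through 5 states with every (state, symbol) defined. Accept strings end in {1,4}, Reject strings end in {0,2,3}; accept={1,4}.

states=5 start=0 accept={1,4} delta: 0a->1 0b->1 1a->2 1b->3 2a->0 2b->1 3a->4 3b->2 4a->1 4b->1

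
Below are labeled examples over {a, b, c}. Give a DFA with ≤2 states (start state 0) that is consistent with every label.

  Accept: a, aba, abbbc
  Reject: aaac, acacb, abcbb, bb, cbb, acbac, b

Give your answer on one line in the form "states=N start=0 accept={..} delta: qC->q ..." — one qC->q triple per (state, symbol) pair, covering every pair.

states=2 start=0 accept={0} delta: 0a->0 0b->1 0c->1 1a->0 1b->1 1c->0

Grow the machine one transition at a time. Run the examples from 0; the earliest place one falls off (shortest prefix, ties alphabetical) gets sent to the lowest-numbered state that keeps every Accept/Reject pair distinguishable — a pair clashes when both reach the same state with identical unread suffix — and to a fresh state only if none does.
a: 0a undefined. 0a->0: ok.
b: 0b undefined. 0b->0: no, a/bb meet in 0. Open state 1: 0b->1.
c: 0c undefined. 0c->0: no, a/aaac meet in 0. 0c->1: ok.
bb: 1b undefined. 1b->0: no, a/bb meet in 0. 1b->1: ok.
aba: 1a undefined. 1a->0: ok.
abc: 1c undefined. 1c->0: ok.
All examples now run through 2 states with every (state, symbol) defined. Accept strings end in {0}, Reject strings end in {1}; accept={0}.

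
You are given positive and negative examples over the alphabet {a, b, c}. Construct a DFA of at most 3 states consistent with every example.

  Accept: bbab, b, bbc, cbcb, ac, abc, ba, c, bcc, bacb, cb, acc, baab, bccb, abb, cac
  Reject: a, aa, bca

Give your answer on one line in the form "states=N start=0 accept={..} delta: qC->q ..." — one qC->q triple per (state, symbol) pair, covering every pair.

states=3 start=0 accept={1,2} delta: 0a->0 0b->1 0c->1 1a->1 1b->1 1c->2 2a->0 2b->1 2c->1

Grow the machine one transition at a time. Run the examples from 0; the earliest place one falls off (shortest prefix, ties alphabetical) gets sent to the lowest-numbered state that keeps every Accept/Reject pair distinguishable — a pair clashes when both reach the same state with identical unread suffix — and to a fresh state only if none does.
a: 0a undefined. 0a->0: ok.
b: 0b undefined. 0b->0: no, bbab/a meet in 0. Open state 1: 0b->1.
c: 0c undefined. 0c->0: no, ac/a meet in 0. 0c->1: ok.
ba: 1a undefined. 1a->0: no, ba/a meet in 0. 1a->1: ok.
bb: 1b undefined. 1b->0: no, cbcb/a meet in 0. 1b->1: ok.
bc: 1c undefined. 1c->0: no, bbc/a meet in 0. 1c->1: no, bbab/bca meet in 1. Open state 2: 1c->2.
bca: 2a undefined. 2a->0: ok.
bcc: 2c undefined. 2c->0: no, bcc/a meet in 0. 2c->1: ok.
bacb: 2b undefined. 2b->0: no, cbcb/a meet in 0. 2b->1: ok.
All examples now run through 3 states with every (state, symbol) defined. Accept strings end in {1,2}, Reject strings end in {0}; accept={1,2}.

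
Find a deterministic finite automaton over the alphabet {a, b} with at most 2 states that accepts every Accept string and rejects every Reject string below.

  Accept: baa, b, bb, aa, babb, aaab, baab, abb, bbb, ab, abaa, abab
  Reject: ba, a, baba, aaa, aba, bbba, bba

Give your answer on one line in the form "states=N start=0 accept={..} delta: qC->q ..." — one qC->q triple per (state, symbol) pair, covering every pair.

Grow the machine one transition at a time. Run the examples from 0; the earliest place one falls off (shortest prefix, ties alphabetical) gets sent to the lowest-numbered state that keeps every Accept/Reject pair distinguishable — a pair clashes when both reach the same state with identical unread suffix — and to a fresh state only if none does.
a: 0a undefined. 0a->0: no, aa/a meet in 0. Open state 1: 0a->1.
b: 0b undefined. 0b->0: ok.
aa: 1a undefined. 1a->0: ok.
ab: 1b undefined. 1b->0: ok.
All examples now run through 2 states with every (state, symbol) defined. Accept strings end in {0}, Reject strings end in {1}; accept={0}.

states=2 start=0 accept={0} delta: 0a->1 0b->0 1a->0 1b->0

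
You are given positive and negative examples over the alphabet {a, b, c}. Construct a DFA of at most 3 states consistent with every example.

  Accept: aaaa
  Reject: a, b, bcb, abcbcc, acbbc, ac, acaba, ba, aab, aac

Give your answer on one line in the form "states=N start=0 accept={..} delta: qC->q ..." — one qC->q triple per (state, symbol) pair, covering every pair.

Fold the examples into a partial DFA from state 0: repeatedly fix the first undefined (state, symbol) met by the shortest-then-alphabetical prefix, trying targets in increasing order and rejecting any under which an Accept and a Reject string meet in one state with the same remainder; add a state when all current targets are rejected. Accepting states are where Accept strings end.
a: 0a undefined. 0a->0: no, aaaa/a meet in 0. Open state 1: 0a->1.
b: 0b undefined. 0b->0: ok.
aa: 1a undefined. 1a->0: no, aaaa/b meet in 0. 1a->1: no, aaaa/a meet in 1. Open state 2: 1a->2.
ab: 1b undefined. 1b->0: ok.
ac: 1c undefined. 1c->0: ok.
bc: 0c undefined. 0c->0: ok.
aaa: 2a undefined. 2a->0: no, aaaa/a meet in 1. 2a->1: ok.
aab: 2b undefined. 2b->0: ok.
aac: 2c undefined. 2c->0: ok.
All examples now run through 3 states with every (state, symbol) defined. Accept strings end in {2}, Reject strings end in {0,1}; accept={2}.

states=3 start=0 accept={2} delta: 0a->1 0b->0 0c->0 1a->2 1b->0 1c->0 2a->1 2b->0 2c->0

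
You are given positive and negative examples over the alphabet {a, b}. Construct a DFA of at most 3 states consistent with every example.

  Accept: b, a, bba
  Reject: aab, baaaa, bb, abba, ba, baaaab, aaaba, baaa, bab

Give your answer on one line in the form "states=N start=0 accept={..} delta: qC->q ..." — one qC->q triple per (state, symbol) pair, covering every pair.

states=3 start=0 accept={1} delta: 0a->1 0b->1 1a->2 1b->0 2a->2 2b->2

Fold the examples into a partial DFA from state 0: repeatedly fix the first undefined (state, symbol) met by the shortest-then-alphabetical prefix, trying targets in increasing order and rejecting any under which an Accept and a Reject string meet in one state with the same remainder; add a state when all current targets are rejected. Accepting states are where Accept strings end.
a: 0a undefined. 0a->0: no, b/aab meet in 0 with "b" left. Open state 1: 0a->1.
b: 0b undefined. 0b->0: no, b/bb meet in 0. 0b->1: ok.
aa: 1a undefined. 1a->0: no, b/aab meet in 1. 1a->1: no, b/baaaa meet in 1. Open state 2: 1a->2.
ab: 1b undefined. 1b->0: ok.
aaa: 2a undefined. 2a->0: no, b/baaa meet in 1. 2a->1: no, b/baaaa meet in 1. 2a->2: ok.
aab: 2b undefined. 2b->0: no, b/aaaba meet in 1. 2b->1: no, b/aab meet in 1. 2b->2: ok.
All examples now run through 3 states with every (state, symbol) defined. Accept strings end in {1}, Reject strings end in {0,2}; accept={1}.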